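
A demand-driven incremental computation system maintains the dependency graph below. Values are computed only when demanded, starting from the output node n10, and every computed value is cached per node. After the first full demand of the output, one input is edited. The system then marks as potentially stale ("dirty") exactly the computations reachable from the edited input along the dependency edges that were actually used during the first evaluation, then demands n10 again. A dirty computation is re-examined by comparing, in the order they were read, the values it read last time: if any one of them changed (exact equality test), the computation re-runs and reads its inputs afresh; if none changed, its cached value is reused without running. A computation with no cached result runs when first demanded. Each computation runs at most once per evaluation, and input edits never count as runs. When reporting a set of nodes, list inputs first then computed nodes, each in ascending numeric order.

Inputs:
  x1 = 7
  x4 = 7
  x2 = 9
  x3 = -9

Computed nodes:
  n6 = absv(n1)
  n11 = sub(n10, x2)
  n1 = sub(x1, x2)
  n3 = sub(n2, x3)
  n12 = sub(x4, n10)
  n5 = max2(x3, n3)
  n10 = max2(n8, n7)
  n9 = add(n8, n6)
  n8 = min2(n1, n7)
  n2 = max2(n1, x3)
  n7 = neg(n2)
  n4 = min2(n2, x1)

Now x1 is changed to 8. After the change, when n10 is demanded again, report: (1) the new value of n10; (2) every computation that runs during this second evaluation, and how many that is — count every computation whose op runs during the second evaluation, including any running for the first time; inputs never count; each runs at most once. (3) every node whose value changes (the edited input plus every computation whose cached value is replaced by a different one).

New value of n10: 1.
Computations that run: n1, n2, n7, n8, n10 — 5 in total.
Values that change: x1, n1, n2, n7, n8, n10.

First evaluation (everything demanded from the output):
  n1 = sub(7, 9) = -2
  n2 = max2(-2, -9) = -2
  n7 = neg(-2) = 2
  n8 = min2(-2, 2) = -2
  n10 = max2(-2, 2) = 2

Propagation after the edit:
  n1: runs — x1 7->8; result -1.
  n2: runs — n1 -2->-1; result -1.
  n7: runs — n2 -2->-1; result 1.
  n8: runs — n1 -2->-1; n7 2->1; result -1.
  n10: runs — n8 -2->-1; n7 2->1; result 1.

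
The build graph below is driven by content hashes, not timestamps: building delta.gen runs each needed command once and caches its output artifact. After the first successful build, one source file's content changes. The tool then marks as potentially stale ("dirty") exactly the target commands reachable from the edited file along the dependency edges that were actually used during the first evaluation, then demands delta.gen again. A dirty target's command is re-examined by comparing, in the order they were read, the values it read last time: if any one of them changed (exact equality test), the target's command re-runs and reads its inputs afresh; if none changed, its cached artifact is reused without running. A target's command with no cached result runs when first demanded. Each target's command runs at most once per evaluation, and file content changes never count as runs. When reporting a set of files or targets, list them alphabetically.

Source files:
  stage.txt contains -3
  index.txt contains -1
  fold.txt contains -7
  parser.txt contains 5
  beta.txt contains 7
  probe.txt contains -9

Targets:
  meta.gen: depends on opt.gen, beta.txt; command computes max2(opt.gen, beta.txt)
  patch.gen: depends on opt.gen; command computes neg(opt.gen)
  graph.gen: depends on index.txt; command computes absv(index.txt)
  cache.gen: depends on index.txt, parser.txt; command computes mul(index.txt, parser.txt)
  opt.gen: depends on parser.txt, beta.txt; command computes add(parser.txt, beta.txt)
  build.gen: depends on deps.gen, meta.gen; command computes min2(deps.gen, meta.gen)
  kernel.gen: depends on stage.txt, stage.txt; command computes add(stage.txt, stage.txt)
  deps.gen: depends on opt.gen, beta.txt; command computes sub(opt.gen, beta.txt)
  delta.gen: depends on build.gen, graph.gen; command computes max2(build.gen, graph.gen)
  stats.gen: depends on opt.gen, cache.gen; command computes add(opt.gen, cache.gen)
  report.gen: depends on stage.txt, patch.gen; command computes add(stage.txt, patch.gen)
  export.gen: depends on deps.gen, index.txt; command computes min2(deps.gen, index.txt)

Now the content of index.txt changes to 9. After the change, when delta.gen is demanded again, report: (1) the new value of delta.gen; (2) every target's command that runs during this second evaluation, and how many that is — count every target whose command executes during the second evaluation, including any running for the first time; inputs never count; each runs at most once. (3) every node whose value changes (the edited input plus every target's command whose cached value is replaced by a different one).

delta.gen now evaluates to 9.
Run set: delta.gen, graph.gen (2 run).
Changed values: delta.gen, graph.gen, index.txt.

Initial pass — values computed on the first demand:
  graph.gen = absv(-1) = 1
  opt.gen = add(5, 7) = 12
  deps.gen = sub(12, 7) = 5
  meta.gen = max2(12, 7) = 12
  build.gen = min2(5, 12) = 5
  delta.gen = max2(5, 1) = 5

Second demand — change propagation:
  graph.gen: re-runs because index.txt -1->9; new result 9.
  delta.gen: re-runs because graph.gen 1->9; new result 9.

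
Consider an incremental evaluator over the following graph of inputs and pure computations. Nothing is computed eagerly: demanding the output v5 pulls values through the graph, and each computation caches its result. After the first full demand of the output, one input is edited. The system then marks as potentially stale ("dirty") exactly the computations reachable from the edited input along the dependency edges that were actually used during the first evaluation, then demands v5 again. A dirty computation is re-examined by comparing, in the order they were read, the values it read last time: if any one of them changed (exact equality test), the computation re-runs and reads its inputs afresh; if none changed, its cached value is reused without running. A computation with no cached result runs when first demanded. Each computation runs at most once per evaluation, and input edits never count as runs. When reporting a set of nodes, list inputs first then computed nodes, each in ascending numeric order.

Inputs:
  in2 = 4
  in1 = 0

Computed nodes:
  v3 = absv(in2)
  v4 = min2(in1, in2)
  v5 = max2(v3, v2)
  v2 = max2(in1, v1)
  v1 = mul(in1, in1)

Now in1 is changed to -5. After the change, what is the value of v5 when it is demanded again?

v5 now evaluates to 25.

Initial pass — values computed on the first demand:
  v1 = mul(0, 0) = 0
  v2 = max2(0, 0) = 0
  v3 = absv(4) = 4
  v5 = max2(4, 0) = 4

Second demand — change propagation:
  v1: re-runs because in1 0->-5; in1 0->-5; new result 25.
  v2: re-runs because in1 0->-5; v1 0->25; new result 25.
  v5: re-runs because v2 0->25; new result 25.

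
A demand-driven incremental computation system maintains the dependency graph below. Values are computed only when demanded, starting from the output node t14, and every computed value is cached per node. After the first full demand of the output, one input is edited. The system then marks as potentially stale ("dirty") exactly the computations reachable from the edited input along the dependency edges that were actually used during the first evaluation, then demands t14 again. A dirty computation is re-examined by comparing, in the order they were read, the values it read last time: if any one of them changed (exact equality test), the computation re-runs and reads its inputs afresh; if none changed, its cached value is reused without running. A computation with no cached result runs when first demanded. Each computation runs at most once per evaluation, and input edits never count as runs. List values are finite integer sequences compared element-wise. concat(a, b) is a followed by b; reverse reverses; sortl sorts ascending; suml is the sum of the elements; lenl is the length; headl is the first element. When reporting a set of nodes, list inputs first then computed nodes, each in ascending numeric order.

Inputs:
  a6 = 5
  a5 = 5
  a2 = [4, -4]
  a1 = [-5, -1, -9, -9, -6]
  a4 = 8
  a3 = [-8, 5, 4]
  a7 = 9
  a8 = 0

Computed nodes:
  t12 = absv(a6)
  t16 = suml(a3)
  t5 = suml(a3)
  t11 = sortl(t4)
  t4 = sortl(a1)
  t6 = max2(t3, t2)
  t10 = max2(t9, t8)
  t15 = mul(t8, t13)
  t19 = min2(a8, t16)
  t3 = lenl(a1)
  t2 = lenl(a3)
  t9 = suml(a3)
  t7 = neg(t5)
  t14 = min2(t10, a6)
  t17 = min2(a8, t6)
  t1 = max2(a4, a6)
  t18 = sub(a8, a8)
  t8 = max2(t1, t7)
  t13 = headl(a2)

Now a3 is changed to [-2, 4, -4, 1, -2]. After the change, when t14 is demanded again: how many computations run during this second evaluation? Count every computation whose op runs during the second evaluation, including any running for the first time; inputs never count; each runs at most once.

Computations that run: t5, t7, t8, t9, t10 — 5 in total.
Key observation: the cutoff stops propagation at t14 — its inputs' values are unchanged, so it reuses its cache.

First evaluation (everything demanded from the output):
  t1 = max2(8, 5) = 8
  t5 = suml([-8, 5, 4]) = 1
  t7 = neg(1) = -1
  t8 = max2(8, -1) = 8
  t9 = suml([-8, 5, 4]) = 1
  t10 = max2(1, 8) = 8
  t14 = min2(8, 5) = 5

Propagation after the edit:
  t5: runs — a3 [-8, 5, 4]->[-2, 4, -4, 1, -2]; result -3.
  t7: runs — t5 1->-3; result 3.
  t8: runs — t7 -1->3; result 8 (same value as before).
  t9: runs — a3 [-8, 5, 4]->[-2, 4, -4, 1, -2]; result -3.
  t10: runs — t9 1->-3; result 8 (same value as before).
  t14: checked — values it read are unchanged (t10 unchanged, a6 unchanged); reused cached 5 without running.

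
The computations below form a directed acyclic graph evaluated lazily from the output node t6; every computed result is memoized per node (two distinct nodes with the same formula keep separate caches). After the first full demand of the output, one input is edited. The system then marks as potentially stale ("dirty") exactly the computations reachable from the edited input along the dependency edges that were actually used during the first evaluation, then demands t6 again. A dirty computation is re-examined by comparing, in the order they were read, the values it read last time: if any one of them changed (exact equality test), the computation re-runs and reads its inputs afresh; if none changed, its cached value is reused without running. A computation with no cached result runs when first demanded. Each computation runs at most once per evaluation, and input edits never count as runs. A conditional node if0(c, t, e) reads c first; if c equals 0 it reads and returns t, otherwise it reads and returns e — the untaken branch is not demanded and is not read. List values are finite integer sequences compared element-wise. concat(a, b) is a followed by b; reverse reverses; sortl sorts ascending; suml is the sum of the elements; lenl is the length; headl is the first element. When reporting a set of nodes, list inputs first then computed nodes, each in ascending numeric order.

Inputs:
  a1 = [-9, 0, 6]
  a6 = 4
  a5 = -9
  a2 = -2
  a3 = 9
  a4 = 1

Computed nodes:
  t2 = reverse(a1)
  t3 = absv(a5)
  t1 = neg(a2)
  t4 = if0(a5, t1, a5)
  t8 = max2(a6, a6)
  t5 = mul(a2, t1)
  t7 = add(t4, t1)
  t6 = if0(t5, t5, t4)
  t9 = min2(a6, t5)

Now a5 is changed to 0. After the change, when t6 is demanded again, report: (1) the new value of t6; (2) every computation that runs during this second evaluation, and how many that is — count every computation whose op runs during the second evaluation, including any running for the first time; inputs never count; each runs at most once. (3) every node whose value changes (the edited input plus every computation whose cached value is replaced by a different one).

First demand of the output computes:
  t1 = neg(-2) = 2
  t4 = if0(a5=-9 -> else branch a5) = -9
  t5 = mul(-2, 2) = -4
  t6 = if0(t5=-4 -> else branch t4) = -9

After the edit, cleaning proceeds:
  t4: a read changed (a5 -9->0; a5 -9->0) — executes, giving 2.
  t6: a read changed (t4 -9->2) — executes, giving 2.

Demanding t6 again yields 2.
2 computations run: t4, t6.
The nodes whose values change: a5, t4, t6.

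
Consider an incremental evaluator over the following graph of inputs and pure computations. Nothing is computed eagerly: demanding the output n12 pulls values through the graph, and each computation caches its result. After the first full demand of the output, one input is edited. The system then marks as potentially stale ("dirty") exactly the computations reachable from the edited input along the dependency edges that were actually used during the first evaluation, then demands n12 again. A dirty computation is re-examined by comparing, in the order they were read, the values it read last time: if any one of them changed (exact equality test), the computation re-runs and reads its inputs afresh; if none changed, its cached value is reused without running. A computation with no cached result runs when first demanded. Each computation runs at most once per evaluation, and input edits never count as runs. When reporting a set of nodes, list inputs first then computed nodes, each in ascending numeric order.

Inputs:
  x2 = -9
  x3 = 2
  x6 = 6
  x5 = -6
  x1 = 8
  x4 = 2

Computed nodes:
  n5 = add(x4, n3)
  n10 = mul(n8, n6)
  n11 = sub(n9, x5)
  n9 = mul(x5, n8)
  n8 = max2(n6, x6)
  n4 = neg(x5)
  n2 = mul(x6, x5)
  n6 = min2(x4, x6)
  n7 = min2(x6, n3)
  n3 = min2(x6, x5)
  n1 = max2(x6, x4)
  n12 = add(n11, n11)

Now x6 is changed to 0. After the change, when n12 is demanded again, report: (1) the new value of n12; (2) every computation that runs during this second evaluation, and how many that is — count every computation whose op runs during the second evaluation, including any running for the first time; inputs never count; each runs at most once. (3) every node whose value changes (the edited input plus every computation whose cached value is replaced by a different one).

n12 now evaluates to 12.
Run set: n6, n8, n9, n11, n12 (5 run).
Changed values: x6, n6, n8, n9, n11, n12.

Initial pass — values computed on the first demand:
  n6 = min2(2, 6) = 2
  n8 = max2(2, 6) = 6
  n9 = mul(-6, 6) = -36
  n11 = sub(-36, -6) = -30
  n12 = add(-30, -30) = -60

Second demand — change propagation:
  n6: re-runs because x6 6->0; new result 0.
  n8: re-runs because n6 2->0; x6 6->0; new result 0.
  n9: re-runs because n8 6->0; new result 0.
  n11: re-runs because n9 -36->0; new result 6.
  n12: re-runs because n11 -30->6; n11 -30->6; new result 12.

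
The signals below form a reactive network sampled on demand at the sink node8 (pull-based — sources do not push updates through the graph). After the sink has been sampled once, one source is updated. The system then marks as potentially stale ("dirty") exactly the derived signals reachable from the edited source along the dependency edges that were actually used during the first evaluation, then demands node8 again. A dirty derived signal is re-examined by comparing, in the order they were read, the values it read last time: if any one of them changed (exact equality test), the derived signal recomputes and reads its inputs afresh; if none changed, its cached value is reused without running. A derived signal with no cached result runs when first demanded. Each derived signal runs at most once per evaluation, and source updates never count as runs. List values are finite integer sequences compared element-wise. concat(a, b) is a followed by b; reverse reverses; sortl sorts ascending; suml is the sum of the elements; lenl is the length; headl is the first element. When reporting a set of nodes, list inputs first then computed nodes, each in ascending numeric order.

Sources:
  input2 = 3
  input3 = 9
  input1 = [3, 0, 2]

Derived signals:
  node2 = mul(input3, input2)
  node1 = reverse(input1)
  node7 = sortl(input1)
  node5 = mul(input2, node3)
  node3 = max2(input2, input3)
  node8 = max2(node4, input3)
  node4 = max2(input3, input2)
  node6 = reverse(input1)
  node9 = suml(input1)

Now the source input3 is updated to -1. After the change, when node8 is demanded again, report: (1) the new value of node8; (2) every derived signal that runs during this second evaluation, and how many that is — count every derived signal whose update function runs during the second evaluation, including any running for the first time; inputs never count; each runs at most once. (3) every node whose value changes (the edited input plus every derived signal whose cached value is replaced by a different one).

Initial pass — values computed on the first demand:
  node4 = max2(9, 3) = 9
  node8 = max2(9, 9) = 9

Second demand — change propagation:
  node4: re-runs because input3 9->-1; new result 3.
  node8: re-runs because node4 9->3; input3 9->-1; new result 3.

node8 now evaluates to 3.
Run set: node4, node8 (2 run).
Changed values: input3, node4, node8.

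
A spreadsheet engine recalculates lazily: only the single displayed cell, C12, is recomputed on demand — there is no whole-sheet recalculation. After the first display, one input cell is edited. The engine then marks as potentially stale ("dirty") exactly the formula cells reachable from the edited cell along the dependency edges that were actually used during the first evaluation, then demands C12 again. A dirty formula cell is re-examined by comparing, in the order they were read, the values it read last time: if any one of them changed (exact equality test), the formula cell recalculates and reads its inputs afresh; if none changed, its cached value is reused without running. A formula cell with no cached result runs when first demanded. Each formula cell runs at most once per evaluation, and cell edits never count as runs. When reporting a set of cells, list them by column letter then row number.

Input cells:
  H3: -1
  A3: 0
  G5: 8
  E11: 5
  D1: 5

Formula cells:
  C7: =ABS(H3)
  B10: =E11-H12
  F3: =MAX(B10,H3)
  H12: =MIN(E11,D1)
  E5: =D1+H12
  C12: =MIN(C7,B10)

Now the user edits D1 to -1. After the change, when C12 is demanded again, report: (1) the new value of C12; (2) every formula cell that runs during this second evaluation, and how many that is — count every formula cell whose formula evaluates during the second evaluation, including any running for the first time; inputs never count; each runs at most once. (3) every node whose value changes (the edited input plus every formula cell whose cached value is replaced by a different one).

New value of C12: 1.
Formula cells that run: B10, C12, H12 — 3 in total.
Values that change: B10, C12, D1, H12.

First evaluation (everything demanded from the output):
  C7 = ABS(-1) = 1
  H12 = MIN(5, 5) = 5
  B10 = 5 - 5 = 0
  C12 = MIN(1, 0) = 0

Propagation after the edit:
  H12: runs — D1 5->-1; result -1.
  B10: runs — H12 5->-1; result 6.
  C12: runs — B10 0->6; result 1.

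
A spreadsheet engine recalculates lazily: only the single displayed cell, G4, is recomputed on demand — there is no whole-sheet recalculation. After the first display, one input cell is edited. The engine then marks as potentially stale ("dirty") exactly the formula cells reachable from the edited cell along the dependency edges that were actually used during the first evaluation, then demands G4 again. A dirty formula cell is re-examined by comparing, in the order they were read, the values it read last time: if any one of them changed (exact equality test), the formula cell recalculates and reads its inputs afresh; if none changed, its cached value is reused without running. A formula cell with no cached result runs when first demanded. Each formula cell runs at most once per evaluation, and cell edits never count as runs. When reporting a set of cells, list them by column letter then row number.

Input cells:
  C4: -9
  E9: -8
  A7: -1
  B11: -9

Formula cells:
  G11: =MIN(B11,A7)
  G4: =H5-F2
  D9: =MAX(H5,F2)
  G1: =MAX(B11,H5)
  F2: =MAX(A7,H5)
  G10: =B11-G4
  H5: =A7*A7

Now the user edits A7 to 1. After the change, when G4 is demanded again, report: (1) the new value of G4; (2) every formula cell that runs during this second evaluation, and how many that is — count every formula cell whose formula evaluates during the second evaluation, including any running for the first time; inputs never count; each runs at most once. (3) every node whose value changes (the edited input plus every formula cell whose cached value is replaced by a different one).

New value of G4: 0.
Formula cells that run: F2, H5 — 2 in total.
Values that change: A7.
Key observation: the cutoff stops propagation at G4 — its inputs' values are unchanged, so it reuses its cache.

First evaluation (everything demanded from the output):
  H5 = -1 * -1 = 1
  F2 = MAX(-1, 1) = 1
  G4 = 1 - 1 = 0

Propagation after the edit:
  H5: runs — A7 -1->1; A7 -1->1; result 1 (same value as before).
  F2: runs — A7 -1->1; result 1 (same value as before).
  G4: checked — values it read are unchanged (H5 unchanged, F2 unchanged); reused cached 0 without running.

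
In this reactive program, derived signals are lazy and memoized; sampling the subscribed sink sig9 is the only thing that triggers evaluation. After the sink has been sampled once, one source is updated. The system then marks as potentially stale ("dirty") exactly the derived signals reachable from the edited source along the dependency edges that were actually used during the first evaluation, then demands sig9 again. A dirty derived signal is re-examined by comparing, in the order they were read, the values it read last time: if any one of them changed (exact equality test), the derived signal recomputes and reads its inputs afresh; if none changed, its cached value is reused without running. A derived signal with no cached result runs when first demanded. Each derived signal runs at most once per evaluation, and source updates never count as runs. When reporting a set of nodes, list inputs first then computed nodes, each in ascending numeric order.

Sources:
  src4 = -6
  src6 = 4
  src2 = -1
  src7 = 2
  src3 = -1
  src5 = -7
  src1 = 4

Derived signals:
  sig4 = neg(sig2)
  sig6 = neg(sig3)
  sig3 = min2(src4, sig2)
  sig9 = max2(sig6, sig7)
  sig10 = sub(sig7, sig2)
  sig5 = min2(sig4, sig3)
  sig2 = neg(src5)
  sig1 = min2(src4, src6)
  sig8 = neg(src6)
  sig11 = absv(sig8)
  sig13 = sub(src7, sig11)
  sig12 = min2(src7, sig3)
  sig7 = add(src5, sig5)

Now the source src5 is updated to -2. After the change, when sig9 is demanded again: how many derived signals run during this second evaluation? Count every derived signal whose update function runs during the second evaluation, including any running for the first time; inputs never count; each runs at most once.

First demand of the output computes:
  sig2 = neg(-7) = 7
  sig3 = min2(-6, 7) = -6
  sig4 = neg(7) = -7
  sig5 = min2(-7, -6) = -7
  sig6 = neg(-6) = 6
  sig7 = add(-7, -7) = -14
  sig9 = max2(6, -14) = 6

After the edit, cleaning proceeds:
  sig2: a read changed (src5 -7->-2) — executes, giving 2.
  sig3: a read changed (sig2 7->2) — executes, giving -6 — identical to its old value.
  sig4: a read changed (sig2 7->2) — executes, giving -2.
  sig5: a read changed (sig4 -7->-2) — executes, giving -6.
  sig6: dirty, but its reads are unchanged (sig3 unchanged); cached 6 stands.
  sig7: a read changed (src5 -7->-2; sig5 -7->-6) — executes, giving -8.
  sig9: a read changed (sig7 -14->-8) — executes, giving 6 — identical to its old value.

Note where the cutoff bites: sig6 is checked, finds nothing changed, and keeps its cache.

6 derived signals run: sig2, sig3, sig4, sig5, sig7, sig9.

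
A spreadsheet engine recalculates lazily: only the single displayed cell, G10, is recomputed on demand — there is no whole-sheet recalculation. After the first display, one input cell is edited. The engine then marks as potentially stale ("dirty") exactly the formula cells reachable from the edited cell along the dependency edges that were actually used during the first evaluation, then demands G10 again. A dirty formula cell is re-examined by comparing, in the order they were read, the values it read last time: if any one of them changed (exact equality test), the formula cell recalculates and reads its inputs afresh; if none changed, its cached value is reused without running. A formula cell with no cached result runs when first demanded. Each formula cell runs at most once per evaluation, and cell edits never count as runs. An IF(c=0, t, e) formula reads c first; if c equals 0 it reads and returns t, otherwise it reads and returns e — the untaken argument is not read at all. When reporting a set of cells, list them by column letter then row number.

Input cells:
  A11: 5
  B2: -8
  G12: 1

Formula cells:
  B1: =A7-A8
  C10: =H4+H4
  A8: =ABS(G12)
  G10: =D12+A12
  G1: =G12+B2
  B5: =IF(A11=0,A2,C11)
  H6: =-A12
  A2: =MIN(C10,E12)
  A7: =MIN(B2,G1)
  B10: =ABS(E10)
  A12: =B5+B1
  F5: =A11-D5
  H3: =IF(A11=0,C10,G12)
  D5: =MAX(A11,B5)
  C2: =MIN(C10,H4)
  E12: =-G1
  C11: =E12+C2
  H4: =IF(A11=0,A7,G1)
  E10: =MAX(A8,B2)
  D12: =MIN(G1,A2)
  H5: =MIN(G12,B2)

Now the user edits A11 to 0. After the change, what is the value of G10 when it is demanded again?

First evaluation (everything demanded from the output):
  A8 = ABS(1) = 1
  G1 = 1 + -8 = -7
  A7 = MIN(-8, -7) = -8
  B1 = -8 - 1 = -9
  E12 = -(-7) = 7
  H4 = IF(A11=0: A11=5 -> else branch G1) = -7
  C10 = -7 + -7 = -14
  A2 = MIN(-14, 7) = -14
  C2 = MIN(-14, -7) = -14
  C11 = 7 + -14 = -7
  B5 = IF(A11=0: A11=5 -> else branch C11) = -7
  A12 = -7 + -9 = -16
  D12 = MIN(-7, -14) = -14
  G10 = -14 + -16 = -30

Propagation after the edit:
  H4: runs — A11 5->0; result -8.
  C10: runs — H4 -7->-8; H4 -7->-8; result -16.
  A2: runs — C10 -14->-16; result -16.
  C2: marked dirty but never re-examined — demand shifted away from it.
  C11: marked dirty but never re-examined — demand shifted away from it.
  B5: runs — A11 5->0; result -16.
  A12: runs — B5 -7->-16; result -25.
  D12: runs — A2 -14->-16; result -16.
  G10: runs — D12 -14->-16; A12 -16->-25; result -41.

Key observation: a condition flipped, so demand moved to the other branch — C2, C11 are never re-examined.

New value of G10: -41.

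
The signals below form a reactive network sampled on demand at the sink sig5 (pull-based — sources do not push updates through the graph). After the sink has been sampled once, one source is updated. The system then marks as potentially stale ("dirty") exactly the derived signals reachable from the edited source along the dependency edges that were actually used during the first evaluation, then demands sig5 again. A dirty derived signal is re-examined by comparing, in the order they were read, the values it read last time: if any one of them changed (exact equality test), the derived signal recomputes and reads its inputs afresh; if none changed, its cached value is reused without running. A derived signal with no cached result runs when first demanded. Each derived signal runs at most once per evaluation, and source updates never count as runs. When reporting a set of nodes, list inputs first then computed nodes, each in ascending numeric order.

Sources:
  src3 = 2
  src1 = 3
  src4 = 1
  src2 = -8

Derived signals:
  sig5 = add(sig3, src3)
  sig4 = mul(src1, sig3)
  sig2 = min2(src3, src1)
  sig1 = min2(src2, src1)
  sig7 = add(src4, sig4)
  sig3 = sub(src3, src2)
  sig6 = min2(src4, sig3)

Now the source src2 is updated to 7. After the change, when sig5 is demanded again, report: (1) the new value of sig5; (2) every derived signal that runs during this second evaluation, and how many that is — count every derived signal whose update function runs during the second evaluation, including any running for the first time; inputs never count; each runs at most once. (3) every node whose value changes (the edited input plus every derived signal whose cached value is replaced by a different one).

Initial pass — values computed on the first demand:
  sig3 = sub(2, -8) = 10
  sig5 = add(10, 2) = 12

Second demand — change propagation:
  sig3: re-runs because src2 -8->7; new result -5.
  sig5: re-runs because sig3 10->-5; new result -3.

sig5 now evaluates to -3.
Run set: sig3, sig5 (2 run).
Changed values: src2, sig3, sig5.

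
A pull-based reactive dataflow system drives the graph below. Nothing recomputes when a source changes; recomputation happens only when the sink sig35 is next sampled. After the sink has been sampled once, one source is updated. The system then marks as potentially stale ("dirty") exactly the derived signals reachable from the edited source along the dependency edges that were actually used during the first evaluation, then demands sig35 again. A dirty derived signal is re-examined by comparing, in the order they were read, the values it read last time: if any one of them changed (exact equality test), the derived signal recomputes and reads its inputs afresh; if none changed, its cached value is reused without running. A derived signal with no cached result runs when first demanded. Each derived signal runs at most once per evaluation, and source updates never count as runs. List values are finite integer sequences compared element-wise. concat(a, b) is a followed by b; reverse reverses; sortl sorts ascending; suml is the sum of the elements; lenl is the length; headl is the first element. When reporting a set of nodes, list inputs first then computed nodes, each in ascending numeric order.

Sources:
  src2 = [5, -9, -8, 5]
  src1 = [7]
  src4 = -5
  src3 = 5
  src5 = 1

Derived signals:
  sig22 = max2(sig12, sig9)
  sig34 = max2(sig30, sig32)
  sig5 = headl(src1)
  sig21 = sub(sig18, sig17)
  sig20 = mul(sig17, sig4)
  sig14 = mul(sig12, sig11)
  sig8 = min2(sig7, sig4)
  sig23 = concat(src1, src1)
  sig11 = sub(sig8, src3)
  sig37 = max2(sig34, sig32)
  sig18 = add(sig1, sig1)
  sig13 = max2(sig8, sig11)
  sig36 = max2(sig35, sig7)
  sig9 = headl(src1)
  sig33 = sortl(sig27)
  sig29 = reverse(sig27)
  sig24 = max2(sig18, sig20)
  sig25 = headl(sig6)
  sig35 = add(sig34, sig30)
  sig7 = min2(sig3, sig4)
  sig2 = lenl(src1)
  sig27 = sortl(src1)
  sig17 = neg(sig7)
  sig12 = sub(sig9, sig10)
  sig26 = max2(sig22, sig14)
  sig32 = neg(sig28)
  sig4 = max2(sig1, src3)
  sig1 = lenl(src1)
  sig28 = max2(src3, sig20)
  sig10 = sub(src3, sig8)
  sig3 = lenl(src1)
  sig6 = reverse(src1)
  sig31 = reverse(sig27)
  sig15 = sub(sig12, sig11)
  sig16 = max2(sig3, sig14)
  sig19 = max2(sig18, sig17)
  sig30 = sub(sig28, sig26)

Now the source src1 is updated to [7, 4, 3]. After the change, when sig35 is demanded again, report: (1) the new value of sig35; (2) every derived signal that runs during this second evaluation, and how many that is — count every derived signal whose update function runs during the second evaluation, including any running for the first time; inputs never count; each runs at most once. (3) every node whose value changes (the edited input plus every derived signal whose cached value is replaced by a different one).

First evaluation (everything demanded from the output):
  sig1 = lenl([7]) = 1
  sig3 = lenl([7]) = 1
  sig4 = max2(1, 5) = 5
  sig7 = min2(1, 5) = 1
  sig8 = min2(1, 5) = 1
  sig9 = headl([7]) = 7
  sig10 = sub(5, 1) = 4
  sig11 = sub(1, 5) = -4
  sig12 = sub(7, 4) = 3
  sig14 = mul(3, -4) = -12
  sig17 = neg(1) = -1
  sig20 = mul(-1, 5) = -5
  sig22 = max2(3, 7) = 7
  sig26 = max2(7, -12) = 7
  sig28 = max2(5, -5) = 5
  sig30 = sub(5, 7) = -2
  sig32 = neg(5) = -5
  sig34 = max2(-2, -5) = -2
  sig35 = add(-2, -2) = -4

Propagation after the edit:
  sig1: runs — src1 [7]->[7, 4, 3]; result 3.
  sig3: runs — src1 [7]->[7, 4, 3]; result 3.
  sig4: runs — sig1 1->3; result 5 (same value as before).
  sig7: runs — sig3 1->3; result 3.
  sig8: runs — sig7 1->3; result 3.
  sig9: runs — src1 [7]->[7, 4, 3]; result 7 (same value as before).
  sig10: runs — sig8 1->3; result 2.
  sig11: runs — sig8 1->3; result -2.
  sig12: runs — sig10 4->2; result 5.
  sig14: runs — sig12 3->5; sig11 -4->-2; result -10.
  sig17: runs — sig7 1->3; result -3.
  sig20: runs — sig17 -1->-3; result -15.
  sig22: runs — sig12 3->5; result 7 (same value as before).
  sig26: runs — sig14 -12->-10; result 7 (same value as before).
  sig28: runs — sig20 -5->-15; result 5 (same value as before).
  sig30: checked — values it read are unchanged (sig28 unchanged, sig26 unchanged); reused cached -2 without running.
  sig32: checked — values it read are unchanged (sig28 unchanged); reused cached -5 without running.
  sig34: checked — values it read are unchanged (sig30 unchanged, sig32 unchanged); reused cached -2 without running.
  sig35: checked — values it read are unchanged (sig34 unchanged, sig30 unchanged); reused cached -4 without running.

Key observation: the cutoff stops propagation at sig30 — its inputs' values are unchanged, so it reuses its cache.

New value of sig35: -4.
Derived signals that run: sig1, sig3, sig4, sig7, sig8, sig9, sig10, sig11, sig12, sig14, sig17, sig20, sig22, sig26, sig28 — 15 in total.
Values that change: src1, sig1, sig3, sig7, sig8, sig10, sig11, sig12, sig14, sig17, sig20.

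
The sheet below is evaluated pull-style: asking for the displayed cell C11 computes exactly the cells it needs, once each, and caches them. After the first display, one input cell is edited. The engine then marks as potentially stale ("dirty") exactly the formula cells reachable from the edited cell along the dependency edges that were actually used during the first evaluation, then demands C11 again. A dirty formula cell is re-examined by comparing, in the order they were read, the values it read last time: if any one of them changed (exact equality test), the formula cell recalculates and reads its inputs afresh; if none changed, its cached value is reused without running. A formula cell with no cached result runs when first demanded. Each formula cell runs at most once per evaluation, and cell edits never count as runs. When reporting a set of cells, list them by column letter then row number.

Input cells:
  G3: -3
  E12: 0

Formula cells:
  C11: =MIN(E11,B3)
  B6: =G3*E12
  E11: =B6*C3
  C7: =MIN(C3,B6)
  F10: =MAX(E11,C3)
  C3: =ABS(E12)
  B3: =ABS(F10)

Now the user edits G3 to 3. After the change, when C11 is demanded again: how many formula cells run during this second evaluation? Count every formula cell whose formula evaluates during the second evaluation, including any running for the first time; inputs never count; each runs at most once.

1 formula cells run: B6.
Note the absorption at B6: it re-runs yet its value is the same, leaving the output's value untouched.

First demand of the output computes:
  B6 = -3 * 0 = 0
  C3 = ABS(0) = 0
  E11 = 0 * 0 = 0
  F10 = MAX(0, 0) = 0
  B3 = ABS(0) = 0
  C11 = MIN(0, 0) = 0

After the edit, cleaning proceeds:
  B6: a read changed (G3 -3->3) — executes, giving 0 — identical to its old value.
  E11: dirty, but its reads are unchanged (B6 unchanged, C3 unchanged); cached 0 stands.
  F10: dirty, but its reads are unchanged (E11 unchanged, C3 unchanged); cached 0 stands.
  B3: dirty, but its reads are unchanged (F10 unchanged); cached 0 stands.
  C11: dirty, but its reads are unchanged (E11 unchanged, B3 unchanged); cached 0 stands.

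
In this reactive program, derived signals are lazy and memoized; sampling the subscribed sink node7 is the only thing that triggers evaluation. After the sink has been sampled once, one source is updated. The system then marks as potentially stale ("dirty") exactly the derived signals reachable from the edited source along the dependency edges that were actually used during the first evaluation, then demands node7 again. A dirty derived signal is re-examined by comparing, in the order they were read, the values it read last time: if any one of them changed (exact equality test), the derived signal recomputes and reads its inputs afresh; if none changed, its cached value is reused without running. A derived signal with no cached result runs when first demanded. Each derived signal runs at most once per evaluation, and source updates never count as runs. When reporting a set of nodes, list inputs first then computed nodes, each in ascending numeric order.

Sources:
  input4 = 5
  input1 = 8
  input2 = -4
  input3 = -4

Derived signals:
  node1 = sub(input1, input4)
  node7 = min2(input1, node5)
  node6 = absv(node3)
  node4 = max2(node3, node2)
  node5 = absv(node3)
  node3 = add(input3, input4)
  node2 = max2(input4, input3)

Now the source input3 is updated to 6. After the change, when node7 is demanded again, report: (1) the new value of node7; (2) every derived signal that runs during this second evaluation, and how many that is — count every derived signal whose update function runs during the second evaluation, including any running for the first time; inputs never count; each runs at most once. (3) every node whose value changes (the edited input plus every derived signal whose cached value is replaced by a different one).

Demanding node7 again yields 8.
3 derived signals run: node3, node5, node7.
The nodes whose values change: input3, node3, node5, node7.

First demand of the output computes:
  node3 = add(-4, 5) = 1
  node5 = absv(1) = 1
  node7 = min2(8, 1) = 1

After the edit, cleaning proceeds:
  node3: a read changed (input3 -4->6) — executes, giving 11.
  node5: a read changed (node3 1->11) — executes, giving 11.
  node7: a read changed (node5 1->11) — executes, giving 8.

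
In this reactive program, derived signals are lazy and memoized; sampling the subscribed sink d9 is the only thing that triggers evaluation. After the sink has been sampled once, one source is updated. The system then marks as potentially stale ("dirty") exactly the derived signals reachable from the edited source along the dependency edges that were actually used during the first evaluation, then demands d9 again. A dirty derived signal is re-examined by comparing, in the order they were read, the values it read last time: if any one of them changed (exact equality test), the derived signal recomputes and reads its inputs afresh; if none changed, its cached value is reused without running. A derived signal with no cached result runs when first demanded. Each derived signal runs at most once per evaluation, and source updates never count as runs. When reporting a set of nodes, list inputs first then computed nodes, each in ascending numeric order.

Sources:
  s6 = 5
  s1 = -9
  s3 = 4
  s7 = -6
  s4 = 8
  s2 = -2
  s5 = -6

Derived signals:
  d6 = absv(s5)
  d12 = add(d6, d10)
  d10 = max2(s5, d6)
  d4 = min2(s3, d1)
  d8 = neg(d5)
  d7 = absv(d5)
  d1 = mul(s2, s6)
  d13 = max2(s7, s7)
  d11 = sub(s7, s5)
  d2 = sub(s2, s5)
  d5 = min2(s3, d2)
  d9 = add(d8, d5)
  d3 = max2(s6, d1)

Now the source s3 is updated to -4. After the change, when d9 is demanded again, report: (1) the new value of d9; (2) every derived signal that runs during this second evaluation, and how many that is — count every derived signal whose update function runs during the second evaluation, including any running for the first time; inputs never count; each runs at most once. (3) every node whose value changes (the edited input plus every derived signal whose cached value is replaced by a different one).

Demanding d9 again yields 0.
3 derived signals run: d5, d8, d9.
The nodes whose values change: s3, d5, d8.

First demand of the output computes:
  d2 = sub(-2, -6) = 4
  d5 = min2(4, 4) = 4
  d8 = neg(4) = -4
  d9 = add(-4, 4) = 0

After the edit, cleaning proceeds:
  d5: a read changed (s3 4->-4) — executes, giving -4.
  d8: a read changed (d5 4->-4) — executes, giving 4.
  d9: a read changed (d8 -4->4; d5 4->-4) — executes, giving 0 — identical to its old value.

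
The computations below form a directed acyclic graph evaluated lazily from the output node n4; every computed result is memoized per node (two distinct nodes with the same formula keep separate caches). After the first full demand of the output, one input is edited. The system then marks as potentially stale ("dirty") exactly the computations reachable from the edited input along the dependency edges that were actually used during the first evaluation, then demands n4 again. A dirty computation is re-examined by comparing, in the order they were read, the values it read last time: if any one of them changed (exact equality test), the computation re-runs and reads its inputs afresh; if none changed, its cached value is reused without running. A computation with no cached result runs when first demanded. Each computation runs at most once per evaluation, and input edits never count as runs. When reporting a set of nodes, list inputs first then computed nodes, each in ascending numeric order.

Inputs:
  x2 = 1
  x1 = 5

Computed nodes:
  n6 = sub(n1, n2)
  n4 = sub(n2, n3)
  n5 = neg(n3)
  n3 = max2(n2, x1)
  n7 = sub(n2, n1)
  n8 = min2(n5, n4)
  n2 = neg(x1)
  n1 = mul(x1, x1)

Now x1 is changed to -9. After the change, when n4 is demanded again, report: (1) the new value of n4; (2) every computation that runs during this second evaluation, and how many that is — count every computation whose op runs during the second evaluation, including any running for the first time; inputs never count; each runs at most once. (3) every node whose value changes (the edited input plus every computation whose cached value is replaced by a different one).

Demanding n4 again yields 0.
3 computations run: n2, n3, n4.
The nodes whose values change: x1, n2, n3, n4.

First demand of the output computes:
  n2 = neg(5) = -5
  n3 = max2(-5, 5) = 5
  n4 = sub(-5, 5) = -10

After the edit, cleaning proceeds:
  n2: a read changed (x1 5->-9) — executes, giving 9.
  n3: a read changed (n2 -5->9; x1 5->-9) — executes, giving 9.
  n4: a read changed (n2 -5->9; n3 5->9) — executes, giving 0.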